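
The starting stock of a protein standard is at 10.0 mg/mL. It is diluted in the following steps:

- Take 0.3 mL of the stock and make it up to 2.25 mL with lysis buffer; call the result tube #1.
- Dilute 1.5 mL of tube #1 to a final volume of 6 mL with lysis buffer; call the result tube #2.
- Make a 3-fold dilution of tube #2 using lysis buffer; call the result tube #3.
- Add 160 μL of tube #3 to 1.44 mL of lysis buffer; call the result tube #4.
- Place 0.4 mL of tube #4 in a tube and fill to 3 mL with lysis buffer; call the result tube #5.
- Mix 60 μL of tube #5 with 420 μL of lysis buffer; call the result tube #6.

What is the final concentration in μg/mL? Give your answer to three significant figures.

0.185 μg/mL

Step 1: 0.3 mL brought to 2.25 mL → factor 2.25/0.3 = 7.5
Step 2: 1.5 mL brought to 6 mL → factor 6/1.5 = 4
Step 3: 3-fold → factor 3
Step 4: 160 μL + 1.44 mL = 1600 μL total → factor 1600/160 = 10
Step 5: 0.4 mL brought to 3 mL → factor 3/0.4 = 7.5
Step 6: 60 μL + 420 μL = 480 μL total → factor 480/60 = 8
Overall dilution factor = 7.5 × 4 × 3 × 10 × 7.5 × 8 = 54000
Final = 10.0 mg/mL / 54000 = 0.0001852 mg/mL = 0.185 μg/mL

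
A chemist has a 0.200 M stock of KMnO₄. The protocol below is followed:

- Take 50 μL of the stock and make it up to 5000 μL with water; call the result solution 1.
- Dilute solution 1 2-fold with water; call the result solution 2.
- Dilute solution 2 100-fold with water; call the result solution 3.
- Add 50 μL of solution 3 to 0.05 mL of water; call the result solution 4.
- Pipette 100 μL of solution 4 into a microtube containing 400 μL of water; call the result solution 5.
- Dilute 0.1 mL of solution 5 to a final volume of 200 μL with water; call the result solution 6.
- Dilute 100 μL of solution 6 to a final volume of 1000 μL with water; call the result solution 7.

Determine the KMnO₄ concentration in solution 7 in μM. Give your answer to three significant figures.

Step 1: 50 μL brought to 5000 μL → factor 5000/50 = 100
Step 2: 2-fold → factor 2
Step 3: 100-fold → factor 100
Step 4: 50 μL + 0.05 mL = 100 μL total → factor 100/50 = 2
Step 5: 100 μL + 400 μL = 500 μL total → factor 500/100 = 5
Step 6: 0.1 mL brought to 200 μL → factor 0.2/0.1 = 2
Step 7: 100 μL brought to 1000 μL → factor 1000/100 = 10
Overall dilution factor = 100 × 2 × 100 × 2 × 5 × 2 × 10 = 4 × 10^6
Final = 0.200 M / 4 × 10^6 = 5.000 × 10^-8 M = 0.0500 μM

0.0500 μM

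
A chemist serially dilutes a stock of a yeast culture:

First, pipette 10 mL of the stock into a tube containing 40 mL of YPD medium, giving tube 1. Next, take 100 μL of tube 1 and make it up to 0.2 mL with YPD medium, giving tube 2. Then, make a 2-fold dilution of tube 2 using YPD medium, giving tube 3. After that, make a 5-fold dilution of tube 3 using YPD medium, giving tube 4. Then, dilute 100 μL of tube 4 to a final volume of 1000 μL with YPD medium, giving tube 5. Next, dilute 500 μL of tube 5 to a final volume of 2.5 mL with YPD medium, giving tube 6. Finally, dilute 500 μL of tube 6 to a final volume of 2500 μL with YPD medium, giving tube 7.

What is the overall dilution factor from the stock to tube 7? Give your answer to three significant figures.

Step 1: 10 mL + 40 mL = 50 mL total → factor 50/10 = 5
Step 2: 100 μL brought to 0.2 mL → factor 200/100 = 2
Step 3: 2-fold → factor 2
Step 4: 5-fold → factor 5
Step 5: 100 μL brought to 1000 μL → factor 1000/100 = 10
Step 6: 500 μL brought to 2.5 mL → factor 2500/500 = 5
Step 7: 500 μL brought to 2500 μL → factor 2500/500 = 5
Overall dilution factor = 5 × 2 × 2 × 5 × 10 × 5 × 5 = 25000

2.50 × 10^4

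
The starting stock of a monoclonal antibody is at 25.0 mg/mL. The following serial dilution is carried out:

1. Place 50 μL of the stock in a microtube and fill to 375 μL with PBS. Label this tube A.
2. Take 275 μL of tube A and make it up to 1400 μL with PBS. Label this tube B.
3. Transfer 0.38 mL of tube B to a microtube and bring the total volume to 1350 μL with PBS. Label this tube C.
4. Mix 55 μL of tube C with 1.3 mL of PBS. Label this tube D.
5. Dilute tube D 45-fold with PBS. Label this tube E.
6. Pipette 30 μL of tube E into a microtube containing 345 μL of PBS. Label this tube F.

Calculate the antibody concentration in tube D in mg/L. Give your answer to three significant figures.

Step 1: 50 μL brought to 375 μL → factor 375/50 = 7.5
Step 2: 275 μL brought to 1400 μL → factor 1400/275 = 5.0909
Step 3: 0.38 mL brought to 1350 μL → factor 1.35/0.38 = 3.5526
Step 4: 55 μL + 1.3 mL = 1355 μL total → factor 1355/55 = 24.636
Dilution factor through tube D = 7.5 × 5.0909 × 3.5526 × 24.636 = 3341.8
[tube D] = 25.0 mg/mL / 3341.8 = 0.007481 mg/mL = 7.48 mg/L

7.48 mg/L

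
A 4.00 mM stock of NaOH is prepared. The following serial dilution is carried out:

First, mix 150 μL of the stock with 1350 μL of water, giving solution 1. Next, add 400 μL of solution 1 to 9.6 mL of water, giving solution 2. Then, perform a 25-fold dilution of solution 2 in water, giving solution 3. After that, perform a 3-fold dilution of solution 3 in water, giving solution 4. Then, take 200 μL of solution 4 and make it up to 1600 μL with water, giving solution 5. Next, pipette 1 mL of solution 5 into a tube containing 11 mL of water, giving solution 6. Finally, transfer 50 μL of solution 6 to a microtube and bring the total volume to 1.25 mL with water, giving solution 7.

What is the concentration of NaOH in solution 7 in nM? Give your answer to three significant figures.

0.0889 nM

Step 1: 150 μL + 1350 μL = 1500 μL total → factor 1500/150 = 10
Step 2: 400 μL + 9.6 mL = 10000 μL total → factor 10000/400 = 25
Step 3: 25-fold → factor 25
Step 4: 3-fold → factor 3
Step 5: 200 μL brought to 1600 μL → factor 1600/200 = 8
Step 6: 1 mL + 11 mL = 12 mL total → factor 12/1 = 12
Step 7: 50 μL brought to 1.25 mL → factor 1250/50 = 25
Overall dilution factor = 10 × 25 × 25 × 3 × 8 × 12 × 25 = 4.5 × 10^7
Final = 4.00 mM / 4.5 × 10^7 = 8.889 × 10^-8 mM = 0.0889 nM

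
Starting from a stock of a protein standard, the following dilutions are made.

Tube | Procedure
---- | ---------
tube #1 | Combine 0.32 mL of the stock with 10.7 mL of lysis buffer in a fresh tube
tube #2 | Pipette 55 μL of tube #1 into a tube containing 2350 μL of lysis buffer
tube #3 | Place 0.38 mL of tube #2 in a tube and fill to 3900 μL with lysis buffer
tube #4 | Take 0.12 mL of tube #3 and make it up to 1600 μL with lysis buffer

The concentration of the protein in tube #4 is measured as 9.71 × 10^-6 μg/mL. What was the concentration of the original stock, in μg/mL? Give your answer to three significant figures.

Step 1: 0.32 mL + 10.7 mL = 11.02 mL total → factor 11.02/0.32 = 34.438
Step 2: 55 μL + 2350 μL = 2405 μL total → factor 2405/55 = 43.727
Step 3: 0.38 mL brought to 3900 μL → factor 3.9/0.38 = 10.263
Step 4: 0.12 mL brought to 1600 μL → factor 1.6/0.12 = 13.333
Overall dilution factor = 34.438 × 43.727 × 10.263 × 13.333 = 2.0606 × 10^5
Stock = 9.71 × 10^-6 μg/mL × 2.0606 × 10^5 = 2.00 μg/mL

2.00 μg/mL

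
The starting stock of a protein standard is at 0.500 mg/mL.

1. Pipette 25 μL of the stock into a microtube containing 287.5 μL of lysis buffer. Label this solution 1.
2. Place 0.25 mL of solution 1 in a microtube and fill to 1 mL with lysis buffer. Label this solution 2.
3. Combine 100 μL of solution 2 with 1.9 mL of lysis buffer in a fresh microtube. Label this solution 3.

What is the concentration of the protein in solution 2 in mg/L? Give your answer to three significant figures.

Step 1: 25 μL + 287.5 μL = 312.5 μL total → factor 312.5/25 = 12.5
Step 2: 0.25 mL brought to 1 mL → factor 1/0.25 = 4
Dilution factor through solution 2 = 12.5 × 4 = 50
[solution 2] = 0.500 mg/mL / 50 = 0.01000 mg/mL = 10.0 mg/L

10.0 mg/L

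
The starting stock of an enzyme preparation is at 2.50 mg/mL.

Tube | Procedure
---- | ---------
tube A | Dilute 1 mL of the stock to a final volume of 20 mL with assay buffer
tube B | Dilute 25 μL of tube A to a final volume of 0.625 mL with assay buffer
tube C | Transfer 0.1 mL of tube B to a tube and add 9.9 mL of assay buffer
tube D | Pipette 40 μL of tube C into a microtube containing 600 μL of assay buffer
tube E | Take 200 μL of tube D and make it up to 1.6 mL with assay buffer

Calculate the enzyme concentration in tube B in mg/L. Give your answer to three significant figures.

Step 1: 1 mL brought to 20 mL → factor 20/1 = 20
Step 2: 25 μL brought to 0.625 mL → factor 625/25 = 25
Dilution factor through tube B = 20 × 25 = 500
[tube B] = 2.50 mg/mL / 500 = 0.005000 mg/mL = 5.00 mg/L

5.00 mg/L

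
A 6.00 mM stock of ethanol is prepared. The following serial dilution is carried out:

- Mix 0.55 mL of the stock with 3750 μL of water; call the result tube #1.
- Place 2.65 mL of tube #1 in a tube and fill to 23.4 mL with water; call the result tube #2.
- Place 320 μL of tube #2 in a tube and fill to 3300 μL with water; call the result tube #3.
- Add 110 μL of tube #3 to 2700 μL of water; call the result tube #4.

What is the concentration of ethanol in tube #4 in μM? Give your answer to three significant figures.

0.330 μM

Step 1: 0.55 mL + 3750 μL = 4.3 mL total → factor 4.3/0.55 = 7.8182
Step 2: 2.65 mL brought to 23.4 mL → factor 23.4/2.65 = 8.8302
Step 3: 320 μL brought to 3300 μL → factor 3300/320 = 10.312
Step 4: 110 μL + 2700 μL = 2810 μL total → factor 2810/110 = 25.545
Overall dilution factor = 7.8182 × 8.8302 × 10.312 × 25.545 = 18187
Final = 6.00 mM / 18187 = 0.0003299 mM = 0.330 μM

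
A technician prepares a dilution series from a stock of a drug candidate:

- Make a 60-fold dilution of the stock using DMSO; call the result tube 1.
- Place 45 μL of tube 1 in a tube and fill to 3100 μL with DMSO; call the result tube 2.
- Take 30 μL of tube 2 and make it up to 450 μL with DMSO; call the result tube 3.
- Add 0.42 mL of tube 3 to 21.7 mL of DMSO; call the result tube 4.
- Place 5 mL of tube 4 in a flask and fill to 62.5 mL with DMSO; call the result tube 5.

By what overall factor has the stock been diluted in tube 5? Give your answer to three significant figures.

Step 1: 60-fold → factor 60
Step 2: 45 μL brought to 3100 μL → factor 3100/45 = 68.889
Step 3: 30 μL brought to 450 μL → factor 450/30 = 15
Step 4: 0.42 mL + 21.7 mL = 22.12 mL total → factor 22.12/0.42 = 52.667
Step 5: 5 mL brought to 62.5 mL → factor 62.5/5 = 12.5
Overall dilution factor = 60 × 68.889 × 15 × 52.667 × 12.5 = 4.0817 × 10^7

4.08 × 10^7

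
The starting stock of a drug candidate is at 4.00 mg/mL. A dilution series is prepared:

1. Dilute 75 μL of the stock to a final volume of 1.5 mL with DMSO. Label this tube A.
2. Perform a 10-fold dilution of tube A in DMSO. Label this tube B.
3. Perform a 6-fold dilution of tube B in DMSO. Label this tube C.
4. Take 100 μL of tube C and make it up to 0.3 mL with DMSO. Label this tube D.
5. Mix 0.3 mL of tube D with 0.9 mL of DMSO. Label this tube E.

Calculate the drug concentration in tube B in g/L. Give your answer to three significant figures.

0.0200 g/L

Step 1: 75 μL brought to 1.5 mL → factor 1500/75 = 20
Step 2: 10-fold → factor 10
Dilution factor through tube B = 20 × 10 = 200
[tube B] = 4.00 mg/mL / 200 = 0.02000 mg/mL = 0.0200 g/L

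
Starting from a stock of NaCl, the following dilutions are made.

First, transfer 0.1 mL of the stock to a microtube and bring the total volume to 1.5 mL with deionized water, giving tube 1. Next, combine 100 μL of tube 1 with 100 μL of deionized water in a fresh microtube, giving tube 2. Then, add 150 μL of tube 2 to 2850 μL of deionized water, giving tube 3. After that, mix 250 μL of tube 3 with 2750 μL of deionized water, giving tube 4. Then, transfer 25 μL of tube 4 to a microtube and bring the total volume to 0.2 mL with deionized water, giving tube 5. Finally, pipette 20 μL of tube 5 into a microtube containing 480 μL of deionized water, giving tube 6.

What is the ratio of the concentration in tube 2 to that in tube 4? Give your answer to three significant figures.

240

Step 1: 0.1 mL brought to 1.5 mL → factor 1.5/0.1 = 15
Step 2: 100 μL + 100 μL = 200 μL total → factor 200/100 = 2
Step 3: 150 μL + 2850 μL = 3000 μL total → factor 3000/150 = 20
Step 4: 250 μL + 2750 μL = 3000 μL total → factor 3000/250 = 12
Dilution factor to tube 2 = 30; to tube 4 = 7200
[tube 2]/[tube 4] = (factor to tube 4)/(factor to tube 2) = 7200/30 = 240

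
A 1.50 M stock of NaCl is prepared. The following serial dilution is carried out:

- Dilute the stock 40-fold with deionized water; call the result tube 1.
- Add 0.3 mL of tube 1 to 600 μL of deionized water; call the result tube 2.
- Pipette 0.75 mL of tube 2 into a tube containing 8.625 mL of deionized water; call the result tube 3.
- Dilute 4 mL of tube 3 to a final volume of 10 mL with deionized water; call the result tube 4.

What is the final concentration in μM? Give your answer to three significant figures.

400 μM

Step 1: 40-fold → factor 40
Step 2: 0.3 mL + 600 μL = 0.9 mL total → factor 0.9/0.3 = 3
Step 3: 0.75 mL + 8.625 mL = 9.375 mL total → factor 9.375/0.75 = 12.5
Step 4: 4 mL brought to 10 mL → factor 10/4 = 2.5
Overall dilution factor = 40 × 3 × 12.5 × 2.5 = 3750
Final = 1.50 M / 3750 = 0.0004000 M = 400 μM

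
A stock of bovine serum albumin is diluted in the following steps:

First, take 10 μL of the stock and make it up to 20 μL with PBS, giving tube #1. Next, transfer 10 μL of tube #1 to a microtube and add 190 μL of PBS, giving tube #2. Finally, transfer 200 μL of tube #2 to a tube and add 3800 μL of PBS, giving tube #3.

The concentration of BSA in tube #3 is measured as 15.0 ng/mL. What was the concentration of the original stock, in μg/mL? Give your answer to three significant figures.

12.0 μg/mL

Step 1: 10 μL brought to 20 μL → factor 20/10 = 2
Step 2: 10 μL + 190 μL = 200 μL total → factor 200/10 = 20
Step 3: 200 μL + 3800 μL = 4000 μL total → factor 4000/200 = 20
Overall dilution factor = 2 × 20 × 20 = 800
Stock = 15.0 ng/mL × 800 = 1.200 × 10^4 ng/mL = 12.0 μg/mL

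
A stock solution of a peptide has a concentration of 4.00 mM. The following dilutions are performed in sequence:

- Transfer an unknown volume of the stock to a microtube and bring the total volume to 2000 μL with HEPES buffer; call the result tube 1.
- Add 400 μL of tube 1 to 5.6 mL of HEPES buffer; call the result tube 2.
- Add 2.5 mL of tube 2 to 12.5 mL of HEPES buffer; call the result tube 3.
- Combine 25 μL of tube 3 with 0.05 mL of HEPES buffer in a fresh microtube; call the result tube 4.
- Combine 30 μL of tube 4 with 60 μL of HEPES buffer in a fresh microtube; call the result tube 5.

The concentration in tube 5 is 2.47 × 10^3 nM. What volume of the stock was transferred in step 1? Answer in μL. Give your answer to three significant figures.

1.00 × 10^3 μL

Step 1: v brought to 2000 μL → factor = 2000 μL/v
Step 2: 400 μL + 5.6 mL = 6000 μL total → factor 6000/400 = 15
Step 3: 2.5 mL + 12.5 mL = 15 mL total → factor 15/2.5 = 6
Step 4: 25 μL + 0.05 mL = 75 μL total → factor 75/25 = 3
Step 5: 30 μL + 60 μL = 90 μL total → factor 90/30 = 3
Product of known-step factors = 810
Overall factor = 4.00 mM / (2.47 × 10^3 nM) = 1619.4
Step-1 factor = 1619.4 / 810 = 1.9993
v = 2000 μL / 1.9993 = 1.00 × 10^3 μL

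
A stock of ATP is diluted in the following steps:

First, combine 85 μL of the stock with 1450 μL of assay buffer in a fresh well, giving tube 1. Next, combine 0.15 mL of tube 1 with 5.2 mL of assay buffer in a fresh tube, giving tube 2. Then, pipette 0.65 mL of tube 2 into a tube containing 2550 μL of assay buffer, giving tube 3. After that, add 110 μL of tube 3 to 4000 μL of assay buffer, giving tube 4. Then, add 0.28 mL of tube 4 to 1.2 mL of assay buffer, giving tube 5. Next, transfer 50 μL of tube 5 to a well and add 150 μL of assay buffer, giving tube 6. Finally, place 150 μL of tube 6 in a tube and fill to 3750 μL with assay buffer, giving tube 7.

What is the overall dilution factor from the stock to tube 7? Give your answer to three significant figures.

Step 1: 85 μL + 1450 μL = 1535 μL total → factor 1535/85 = 18.059
Step 2: 0.15 mL + 5.2 mL = 5.35 mL total → factor 5.35/0.15 = 35.667
Step 3: 0.65 mL + 2550 μL = 3.2 mL total → factor 3.2/0.65 = 4.9231
Step 4: 110 μL + 4000 μL = 4110 μL total → factor 4110/110 = 37.364
Step 5: 0.28 mL + 1.2 mL = 1.48 mL total → factor 1.48/0.28 = 5.2857
Step 6: 50 μL + 150 μL = 200 μL total → factor 200/50 = 4
Step 7: 150 μL brought to 3750 μL → factor 3750/150 = 25
Overall dilution factor = 18.059 × 35.667 × 4.9231 × 37.364 × 5.2857 × 4 × 25 = 6.2624 × 10^7

6.26 × 10^7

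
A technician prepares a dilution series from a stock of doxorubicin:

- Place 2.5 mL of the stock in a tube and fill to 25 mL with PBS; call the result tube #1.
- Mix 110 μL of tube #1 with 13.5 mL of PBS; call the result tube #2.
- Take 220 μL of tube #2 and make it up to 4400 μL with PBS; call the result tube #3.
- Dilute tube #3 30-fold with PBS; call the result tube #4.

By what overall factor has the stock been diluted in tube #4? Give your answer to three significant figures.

Step 1: 2.5 mL brought to 25 mL → factor 25/2.5 = 10
Step 2: 110 μL + 13.5 mL = 13610 μL total → factor 13610/110 = 123.73
Step 3: 220 μL brought to 4400 μL → factor 4400/220 = 20
Step 4: 30-fold → factor 30
Overall dilution factor = 10 × 123.73 × 20 × 30 = 7.4236 × 10^5

7.42 × 10^5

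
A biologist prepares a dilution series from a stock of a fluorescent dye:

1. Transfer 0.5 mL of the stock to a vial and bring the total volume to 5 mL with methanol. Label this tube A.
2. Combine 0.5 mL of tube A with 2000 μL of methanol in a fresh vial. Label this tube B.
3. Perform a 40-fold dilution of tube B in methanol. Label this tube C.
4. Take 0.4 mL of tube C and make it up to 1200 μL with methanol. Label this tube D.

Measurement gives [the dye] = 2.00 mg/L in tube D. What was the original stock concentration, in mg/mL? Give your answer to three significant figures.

Step 1: 0.5 mL brought to 5 mL → factor 5/0.5 = 10
Step 2: 0.5 mL + 2000 μL = 2.5 mL total → factor 2.5/0.5 = 5
Step 3: 40-fold → factor 40
Step 4: 0.4 mL brought to 1200 μL → factor 1.2/0.4 = 3
Overall dilution factor = 10 × 5 × 40 × 3 = 6000
Stock = 2.00 mg/L × 6000 = 1.200 × 10^4 mg/L = 12.0 mg/mL

12.0 mg/mL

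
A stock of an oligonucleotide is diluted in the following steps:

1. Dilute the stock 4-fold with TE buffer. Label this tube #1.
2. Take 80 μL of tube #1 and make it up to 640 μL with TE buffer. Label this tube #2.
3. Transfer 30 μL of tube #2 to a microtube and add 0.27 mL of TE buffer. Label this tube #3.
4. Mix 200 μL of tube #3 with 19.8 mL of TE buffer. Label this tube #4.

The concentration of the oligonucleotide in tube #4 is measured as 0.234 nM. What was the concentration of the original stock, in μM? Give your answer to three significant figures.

7.49 μM

Step 1: 4-fold → factor 4
Step 2: 80 μL brought to 640 μL → factor 640/80 = 8
Step 3: 30 μL + 0.27 mL = 300 μL total → factor 300/30 = 10
Step 4: 200 μL + 19.8 mL = 20000 μL total → factor 20000/200 = 100
Overall dilution factor = 4 × 8 × 10 × 100 = 32000
Stock = 0.234 nM × 32000 = 7488 nM = 7.49 μM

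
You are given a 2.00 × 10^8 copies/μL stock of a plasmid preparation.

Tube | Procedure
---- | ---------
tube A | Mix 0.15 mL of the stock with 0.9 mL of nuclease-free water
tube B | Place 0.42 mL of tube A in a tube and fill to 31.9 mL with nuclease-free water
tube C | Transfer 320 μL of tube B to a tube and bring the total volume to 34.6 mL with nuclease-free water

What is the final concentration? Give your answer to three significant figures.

3.48 × 10^3 copies/μL

Step 1: 0.15 mL + 0.9 mL = 1.05 mL total → factor 1.05/0.15 = 7
Step 2: 0.42 mL brought to 31.9 mL → factor 31.9/0.42 = 75.952
Step 3: 320 μL brought to 34.6 mL → factor 34600/320 = 108.12
Overall dilution factor = 7 × 75.952 × 108.12 = 57486
Final = 2.00 × 10^8 copies/μL / 57486 = 3.48 × 10^3 copies/μL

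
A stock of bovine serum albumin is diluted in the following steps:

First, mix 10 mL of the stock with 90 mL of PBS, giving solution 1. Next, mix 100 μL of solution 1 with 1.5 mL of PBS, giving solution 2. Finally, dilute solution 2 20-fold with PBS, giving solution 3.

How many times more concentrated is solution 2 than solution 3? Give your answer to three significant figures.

20.0

Step 1: 10 mL + 90 mL = 100 mL total → factor 100/10 = 10
Step 2: 100 μL + 1.5 mL = 1600 μL total → factor 1600/100 = 16
Step 3: 20-fold → factor 20
Dilution factor to solution 2 = 160; to solution 3 = 3200
[solution 2]/[solution 3] = (factor to solution 3)/(factor to solution 2) = 3200/160 = 20.0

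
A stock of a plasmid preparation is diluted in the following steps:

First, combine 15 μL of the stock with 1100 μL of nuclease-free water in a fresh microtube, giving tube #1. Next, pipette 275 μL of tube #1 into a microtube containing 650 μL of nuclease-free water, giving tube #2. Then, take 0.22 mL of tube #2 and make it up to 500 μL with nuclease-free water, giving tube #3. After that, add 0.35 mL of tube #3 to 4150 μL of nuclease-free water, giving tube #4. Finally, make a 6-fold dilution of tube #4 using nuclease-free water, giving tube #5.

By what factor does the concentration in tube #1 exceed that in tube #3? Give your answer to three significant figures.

7.64

Step 1: 15 μL + 1100 μL = 1115 μL total → factor 1115/15 = 74.333
Step 2: 275 μL + 650 μL = 925 μL total → factor 925/275 = 3.3636
Step 3: 0.22 mL brought to 500 μL → factor 0.5/0.22 = 2.2727
Dilution factor to tube #1 = 74.333; to tube #3 = 568.25
[tube #1]/[tube #3] = (factor to tube #3)/(factor to tube #1) = 568.25/74.333 = 7.64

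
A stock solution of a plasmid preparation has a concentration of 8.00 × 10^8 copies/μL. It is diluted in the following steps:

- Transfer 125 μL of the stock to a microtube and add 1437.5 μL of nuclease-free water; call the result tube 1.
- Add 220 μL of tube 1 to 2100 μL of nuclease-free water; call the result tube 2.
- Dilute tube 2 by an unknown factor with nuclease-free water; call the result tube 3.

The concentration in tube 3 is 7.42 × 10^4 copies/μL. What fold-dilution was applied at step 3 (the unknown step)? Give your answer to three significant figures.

81.8-fold

Step 1: 125 μL + 1437.5 μL = 1562.5 μL total → factor 1562.5/125 = 12.5
Step 2: 220 μL + 2100 μL = 2320 μL total → factor 2320/220 = 10.545
Step 3: unknown factor x
Product of known-step factors = 131.82
Overall factor = 8.00 × 10^8 copies/μL / (7.42 × 10^4 copies/μL) = 10782
x = 10782 / 131.82 = 81.8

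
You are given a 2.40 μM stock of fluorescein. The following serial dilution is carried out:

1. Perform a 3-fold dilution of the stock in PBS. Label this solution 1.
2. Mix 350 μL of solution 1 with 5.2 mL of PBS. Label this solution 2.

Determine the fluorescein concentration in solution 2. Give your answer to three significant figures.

Step 1: 3-fold → factor 3
Step 2: 350 μL + 5.2 mL = 5550 μL total → factor 5550/350 = 15.857
Overall dilution factor = 3 × 15.857 = 47.571
Final = 2.40 μM / 47.571 = 0.0505 μM

0.0505 μM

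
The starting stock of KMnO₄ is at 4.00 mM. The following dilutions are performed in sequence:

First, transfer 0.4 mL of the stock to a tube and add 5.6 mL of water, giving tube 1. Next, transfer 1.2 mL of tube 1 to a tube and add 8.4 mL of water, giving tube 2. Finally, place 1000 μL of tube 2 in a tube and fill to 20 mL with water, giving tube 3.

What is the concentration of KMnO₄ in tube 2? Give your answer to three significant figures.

Step 1: 0.4 mL + 5.6 mL = 6 mL total → factor 6/0.4 = 15
Step 2: 1.2 mL + 8.4 mL = 9.6 mL total → factor 9.6/1.2 = 8
Dilution factor through tube 2 = 15 × 8 = 120
[tube 2] = 4.00 mM / 120 = 0.0333 mM

0.0333 mM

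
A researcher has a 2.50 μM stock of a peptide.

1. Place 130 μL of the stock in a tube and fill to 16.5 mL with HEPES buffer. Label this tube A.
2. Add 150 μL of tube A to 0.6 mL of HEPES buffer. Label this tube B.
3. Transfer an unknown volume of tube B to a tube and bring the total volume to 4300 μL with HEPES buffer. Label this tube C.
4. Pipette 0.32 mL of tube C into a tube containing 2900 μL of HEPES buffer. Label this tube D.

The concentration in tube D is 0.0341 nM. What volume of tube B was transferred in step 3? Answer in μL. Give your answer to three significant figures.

Step 1: 130 μL brought to 16.5 mL → factor 16500/130 = 126.92
Step 2: 150 μL + 0.6 mL = 750 μL total → factor 750/150 = 5
Step 3: v brought to 4300 μL → factor = 4300 μL/v
Step 4: 0.32 mL + 2900 μL = 3.22 mL total → factor 3.22/0.32 = 10.062
Product of known-step factors = 6385.8
Overall factor = 2.50 μM / (0.0341 nM) = 73314
Step-3 factor = 73314 / 6385.8 = 11.481
v = 4300 μL / 11.481 = 375 μL

375 μL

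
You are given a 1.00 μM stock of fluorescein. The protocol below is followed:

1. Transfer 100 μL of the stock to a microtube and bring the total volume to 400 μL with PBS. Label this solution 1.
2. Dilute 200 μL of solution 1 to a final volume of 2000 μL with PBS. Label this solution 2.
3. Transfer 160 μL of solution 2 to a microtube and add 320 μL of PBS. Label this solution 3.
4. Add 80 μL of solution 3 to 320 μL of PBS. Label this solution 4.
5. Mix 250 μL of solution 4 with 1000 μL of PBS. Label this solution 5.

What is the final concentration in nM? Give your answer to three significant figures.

Step 1: 100 μL brought to 400 μL → factor 400/100 = 4
Step 2: 200 μL brought to 2000 μL → factor 2000/200 = 10
Step 3: 160 μL + 320 μL = 480 μL total → factor 480/160 = 3
Step 4: 80 μL + 320 μL = 400 μL total → factor 400/80 = 5
Step 5: 250 μL + 1000 μL = 1250 μL total → factor 1250/250 = 5
Overall dilution factor = 4 × 10 × 3 × 5 × 5 = 3000
Final = 1.00 μM / 3000 = 0.0003333 μM = 0.333 nM

0.333 nM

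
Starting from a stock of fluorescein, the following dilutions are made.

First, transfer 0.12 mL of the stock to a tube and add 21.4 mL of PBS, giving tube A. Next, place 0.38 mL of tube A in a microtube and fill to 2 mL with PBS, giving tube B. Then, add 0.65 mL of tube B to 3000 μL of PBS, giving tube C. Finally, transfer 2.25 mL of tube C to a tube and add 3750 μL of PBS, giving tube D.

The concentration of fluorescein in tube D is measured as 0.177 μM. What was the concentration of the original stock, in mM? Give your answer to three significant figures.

Step 1: 0.12 mL + 21.4 mL = 21.52 mL total → factor 21.52/0.12 = 179.33
Step 2: 0.38 mL brought to 2 mL → factor 2/0.38 = 5.2632
Step 3: 0.65 mL + 3000 μL = 3.65 mL total → factor 3.65/0.65 = 5.6154
Step 4: 2.25 mL + 3750 μL = 6 mL total → factor 6/2.25 = 2.6667
Overall dilution factor = 179.33 × 5.2632 × 5.6154 × 2.6667 = 14134
Stock = 0.177 μM × 14134 = 2502 μM = 2.50 mM

2.50 mM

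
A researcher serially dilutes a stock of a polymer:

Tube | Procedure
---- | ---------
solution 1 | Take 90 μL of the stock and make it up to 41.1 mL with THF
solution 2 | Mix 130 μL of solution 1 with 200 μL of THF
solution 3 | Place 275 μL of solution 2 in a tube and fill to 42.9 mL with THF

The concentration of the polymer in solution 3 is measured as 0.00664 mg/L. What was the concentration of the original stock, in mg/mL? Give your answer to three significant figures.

1.20 mg/mL

Step 1: 90 μL brought to 41.1 mL → factor 41100/90 = 456.67
Step 2: 130 μL + 200 μL = 330 μL total → factor 330/130 = 2.5385
Step 3: 275 μL brought to 42.9 mL → factor 42900/275 = 156
Overall dilution factor = 456.67 × 2.5385 × 156 = 1.8084 × 10^5
Stock = 0.00664 mg/L × 1.8084 × 10^5 = 1201 mg/L = 1.20 mg/mL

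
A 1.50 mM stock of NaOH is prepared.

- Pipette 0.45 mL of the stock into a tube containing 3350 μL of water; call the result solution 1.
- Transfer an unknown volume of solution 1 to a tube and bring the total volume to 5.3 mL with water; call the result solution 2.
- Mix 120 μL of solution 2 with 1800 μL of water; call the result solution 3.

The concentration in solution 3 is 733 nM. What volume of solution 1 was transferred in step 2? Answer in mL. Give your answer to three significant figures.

Step 1: 0.45 mL + 3350 μL = 3.8 mL total → factor 3.8/0.45 = 8.4444
Step 2: v brought to 5.3 mL → factor = 5.3 mL/v
Step 3: 120 μL + 1800 μL = 1920 μL total → factor 1920/120 = 16
Product of known-step factors = 135.11
Overall factor = 1.50 mM / (733 nM) = 2046.4
Step-2 factor = 2046.4 / 135.11 = 15.146
v = 5.3 mL / 15.146 = 0.350 mL

0.350 mL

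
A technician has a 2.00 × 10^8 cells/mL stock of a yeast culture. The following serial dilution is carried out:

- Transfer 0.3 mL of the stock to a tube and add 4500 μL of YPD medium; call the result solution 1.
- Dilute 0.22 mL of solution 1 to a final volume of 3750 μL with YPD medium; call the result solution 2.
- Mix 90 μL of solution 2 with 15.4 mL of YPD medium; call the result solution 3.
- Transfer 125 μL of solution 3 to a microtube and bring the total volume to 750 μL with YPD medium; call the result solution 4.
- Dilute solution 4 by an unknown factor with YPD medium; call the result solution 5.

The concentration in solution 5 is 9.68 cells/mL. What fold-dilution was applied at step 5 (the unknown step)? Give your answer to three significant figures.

Step 1: 0.3 mL + 4500 μL = 4.8 mL total → factor 4.8/0.3 = 16
Step 2: 0.22 mL brought to 3750 μL → factor 3.75/0.22 = 17.045
Step 3: 90 μL + 15.4 mL = 15490 μL total → factor 15490/90 = 172.11
Step 4: 125 μL brought to 750 μL → factor 750/125 = 6
Step 5: unknown factor x
Product of known-step factors = 2.8164 × 10^5
Overall factor = 2.00 × 10^8 cells/mL / (9.68 cells/mL) = 2.0661 × 10^7
x = 2.0661 × 10^7 / 2.8164 × 10^5 = 73.4

73.4-fold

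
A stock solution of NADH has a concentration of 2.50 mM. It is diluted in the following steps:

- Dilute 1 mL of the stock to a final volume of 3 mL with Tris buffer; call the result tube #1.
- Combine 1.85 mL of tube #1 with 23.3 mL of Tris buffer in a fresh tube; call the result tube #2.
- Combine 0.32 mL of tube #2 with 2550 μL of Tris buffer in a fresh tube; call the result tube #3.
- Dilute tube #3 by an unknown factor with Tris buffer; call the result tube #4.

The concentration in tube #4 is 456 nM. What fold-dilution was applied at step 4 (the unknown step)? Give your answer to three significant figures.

Step 1: 1 mL brought to 3 mL → factor 3/1 = 3
Step 2: 1.85 mL + 23.3 mL = 25.15 mL total → factor 25.15/1.85 = 13.595
Step 3: 0.32 mL + 2550 μL = 2.87 mL total → factor 2.87/0.32 = 8.9688
Step 4: unknown factor x
Product of known-step factors = 365.78
Overall factor = 2.50 mM / (456 nM) = 5482.5
x = 5482.5 / 365.78 = 15.0

15.0-fold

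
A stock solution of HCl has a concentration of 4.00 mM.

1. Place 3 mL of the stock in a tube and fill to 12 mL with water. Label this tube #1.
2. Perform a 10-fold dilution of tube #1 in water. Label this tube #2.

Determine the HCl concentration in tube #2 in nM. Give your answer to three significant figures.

Step 1: 3 mL brought to 12 mL → factor 12/3 = 4
Step 2: 10-fold → factor 10
Overall dilution factor = 4 × 10 = 40
Final = 4.00 mM / 40 = 0.1000 mM = 1.00 × 10^5 nM

1.00 × 10^5 nM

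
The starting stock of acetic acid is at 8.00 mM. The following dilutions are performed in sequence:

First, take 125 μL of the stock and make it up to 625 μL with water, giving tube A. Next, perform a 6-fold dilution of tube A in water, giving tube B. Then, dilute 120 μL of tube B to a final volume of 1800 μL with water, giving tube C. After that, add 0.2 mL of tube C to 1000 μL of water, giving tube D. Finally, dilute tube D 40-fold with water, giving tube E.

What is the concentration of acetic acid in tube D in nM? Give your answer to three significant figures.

2.96 × 10^3 nM

Step 1: 125 μL brought to 625 μL → factor 625/125 = 5
Step 2: 6-fold → factor 6
Step 3: 120 μL brought to 1800 μL → factor 1800/120 = 15
Step 4: 0.2 mL + 1000 μL = 1.2 mL total → factor 1.2/0.2 = 6
Dilution factor through tube D = 5 × 6 × 15 × 6 = 2700
[tube D] = 8.00 mM / 2700 = 0.002963 mM = 2.96 × 10^3 nM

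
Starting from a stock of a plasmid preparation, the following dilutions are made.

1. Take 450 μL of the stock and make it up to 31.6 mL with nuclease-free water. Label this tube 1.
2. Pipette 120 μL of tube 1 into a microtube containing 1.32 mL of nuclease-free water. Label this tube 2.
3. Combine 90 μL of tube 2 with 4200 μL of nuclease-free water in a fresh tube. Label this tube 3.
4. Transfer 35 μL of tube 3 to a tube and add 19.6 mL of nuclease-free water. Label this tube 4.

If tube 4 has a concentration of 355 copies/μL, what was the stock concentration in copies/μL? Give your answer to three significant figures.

Step 1: 450 μL brought to 31.6 mL → factor 31600/450 = 70.222
Step 2: 120 μL + 1.32 mL = 1440 μL total → factor 1440/120 = 12
Step 3: 90 μL + 4200 μL = 4290 μL total → factor 4290/90 = 47.667
Step 4: 35 μL + 19.6 mL = 19635 μL total → factor 19635/35 = 561
Overall dilution factor = 70.222 × 12 × 47.667 × 561 = 2.2534 × 10^7
Stock = 355 copies/μL × 2.2534 × 10^7 = 8.00 × 10^9 copies/μL

8.00 × 10^9 copies/μL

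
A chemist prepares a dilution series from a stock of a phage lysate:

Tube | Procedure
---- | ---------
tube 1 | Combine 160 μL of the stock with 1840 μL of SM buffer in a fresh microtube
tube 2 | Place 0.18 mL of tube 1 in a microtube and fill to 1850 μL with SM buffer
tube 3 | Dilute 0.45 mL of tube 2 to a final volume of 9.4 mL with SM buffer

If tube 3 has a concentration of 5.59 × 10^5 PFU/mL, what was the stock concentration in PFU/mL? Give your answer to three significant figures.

Step 1: 160 μL + 1840 μL = 2000 μL total → factor 2000/160 = 12.5
Step 2: 0.18 mL brought to 1850 μL → factor 1.85/0.18 = 10.278
Step 3: 0.45 mL brought to 9.4 mL → factor 9.4/0.45 = 20.889
Overall dilution factor = 12.5 × 10.278 × 20.889 = 2683.6
Stock = 5.59 × 10^5 PFU/mL × 2683.6 = 1.50 × 10^9 PFU/mL

1.50 × 10^9 PFU/mL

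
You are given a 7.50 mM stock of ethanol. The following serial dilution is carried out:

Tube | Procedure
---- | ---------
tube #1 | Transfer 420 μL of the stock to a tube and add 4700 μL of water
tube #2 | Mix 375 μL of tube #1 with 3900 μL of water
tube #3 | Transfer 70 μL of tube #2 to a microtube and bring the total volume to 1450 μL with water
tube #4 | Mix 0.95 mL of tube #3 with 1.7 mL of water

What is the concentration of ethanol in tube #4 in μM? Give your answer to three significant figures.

Step 1: 420 μL + 4700 μL = 5120 μL total → factor 5120/420 = 12.19
Step 2: 375 μL + 3900 μL = 4275 μL total → factor 4275/375 = 11.4
Step 3: 70 μL brought to 1450 μL → factor 1450/70 = 20.714
Step 4: 0.95 mL + 1.7 mL = 2.65 mL total → factor 2.65/0.95 = 2.7895
Overall dilution factor = 12.19 × 11.4 × 20.714 × 2.7895 = 8030
Final = 7.50 mM / 8030 = 0.0009340 mM = 0.934 μM

0.934 μM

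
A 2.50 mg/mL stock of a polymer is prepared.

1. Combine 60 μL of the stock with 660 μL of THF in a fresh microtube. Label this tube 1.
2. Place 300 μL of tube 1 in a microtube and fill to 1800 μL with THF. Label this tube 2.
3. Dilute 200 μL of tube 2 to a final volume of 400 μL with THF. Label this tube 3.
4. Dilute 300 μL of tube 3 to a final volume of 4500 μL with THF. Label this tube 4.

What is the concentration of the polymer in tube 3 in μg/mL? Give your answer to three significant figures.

17.4 μg/mL

Step 1: 60 μL + 660 μL = 720 μL total → factor 720/60 = 12
Step 2: 300 μL brought to 1800 μL → factor 1800/300 = 6
Step 3: 200 μL brought to 400 μL → factor 400/200 = 2
Dilution factor through tube 3 = 12 × 6 × 2 = 144
[tube 3] = 2.50 mg/mL / 144 = 0.01736 mg/mL = 17.4 μg/mL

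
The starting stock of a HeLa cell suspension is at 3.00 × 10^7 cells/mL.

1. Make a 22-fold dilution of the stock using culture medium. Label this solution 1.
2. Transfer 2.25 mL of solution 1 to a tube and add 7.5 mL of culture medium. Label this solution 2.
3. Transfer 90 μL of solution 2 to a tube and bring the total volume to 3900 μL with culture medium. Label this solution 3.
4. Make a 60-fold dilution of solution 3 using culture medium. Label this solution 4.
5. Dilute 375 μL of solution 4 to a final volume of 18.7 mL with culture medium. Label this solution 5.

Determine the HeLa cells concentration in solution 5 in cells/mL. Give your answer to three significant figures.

Step 1: 22-fold → factor 22
Step 2: 2.25 mL + 7.5 mL = 9.75 mL total → factor 9.75/2.25 = 4.3333
Step 3: 90 μL brought to 3900 μL → factor 3900/90 = 43.333
Step 4: 60-fold → factor 60
Step 5: 375 μL brought to 18.7 mL → factor 18700/375 = 49.867
Overall dilution factor = 22 × 4.3333 × 43.333 × 60 × 49.867 = 1.236 × 10^7
Final = 3.00 × 10^7 cells/mL / 1.236 × 10^7 = 2.43 cells/mL

2.43 cells/mL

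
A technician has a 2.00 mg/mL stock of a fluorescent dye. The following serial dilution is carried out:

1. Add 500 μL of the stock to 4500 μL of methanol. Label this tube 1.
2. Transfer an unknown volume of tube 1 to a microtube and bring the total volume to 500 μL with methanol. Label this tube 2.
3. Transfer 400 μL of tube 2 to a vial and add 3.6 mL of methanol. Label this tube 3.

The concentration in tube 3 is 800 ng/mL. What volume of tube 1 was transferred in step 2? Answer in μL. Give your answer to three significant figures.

20.0 μL

Step 1: 500 μL + 4500 μL = 5000 μL total → factor 5000/500 = 10
Step 2: v brought to 500 μL → factor = 500 μL/v
Step 3: 400 μL + 3.6 mL = 4000 μL total → factor 4000/400 = 10
Product of known-step factors = 100
Overall factor = 2.00 mg/mL / (800 ng/mL) = 2500
Step-2 factor = 2500 / 100 = 25
v = 500 μL / 25 = 20.0 μL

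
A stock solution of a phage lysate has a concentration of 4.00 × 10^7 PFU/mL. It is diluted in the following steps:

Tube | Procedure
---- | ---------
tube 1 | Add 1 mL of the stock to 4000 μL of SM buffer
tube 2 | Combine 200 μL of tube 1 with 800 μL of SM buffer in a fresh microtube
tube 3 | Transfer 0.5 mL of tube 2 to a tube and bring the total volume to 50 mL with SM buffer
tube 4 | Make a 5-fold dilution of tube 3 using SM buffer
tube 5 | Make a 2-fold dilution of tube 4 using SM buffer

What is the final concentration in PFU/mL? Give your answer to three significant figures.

Step 1: 1 mL + 4000 μL = 5 mL total → factor 5/1 = 5
Step 2: 200 μL + 800 μL = 1000 μL total → factor 1000/200 = 5
Step 3: 0.5 mL brought to 50 mL → factor 50/0.5 = 100
Step 4: 5-fold → factor 5
Step 5: 2-fold → factor 2
Overall dilution factor = 5 × 5 × 100 × 5 × 2 = 25000
Final = 4.00 × 10^7 PFU/mL / 25000 = 1.60 × 10^3 PFU/mL

1.60 × 10^3 PFU/mL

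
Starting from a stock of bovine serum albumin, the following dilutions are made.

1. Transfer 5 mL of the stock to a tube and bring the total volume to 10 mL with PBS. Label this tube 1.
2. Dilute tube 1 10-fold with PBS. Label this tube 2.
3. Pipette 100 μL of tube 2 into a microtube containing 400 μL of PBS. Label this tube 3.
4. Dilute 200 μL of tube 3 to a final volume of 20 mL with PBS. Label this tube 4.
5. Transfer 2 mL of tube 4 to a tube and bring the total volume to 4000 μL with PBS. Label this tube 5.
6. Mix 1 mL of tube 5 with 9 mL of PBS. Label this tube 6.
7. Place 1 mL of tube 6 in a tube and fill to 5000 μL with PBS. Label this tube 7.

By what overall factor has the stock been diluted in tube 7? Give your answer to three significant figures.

1.00 × 10^6

Step 1: 5 mL brought to 10 mL → factor 10/5 = 2
Step 2: 10-fold → factor 10
Step 3: 100 μL + 400 μL = 500 μL total → factor 500/100 = 5
Step 4: 200 μL brought to 20 mL → factor 20000/200 = 100
Step 5: 2 mL brought to 4000 μL → factor 4/2 = 2
Step 6: 1 mL + 9 mL = 10 mL total → factor 10/1 = 10
Step 7: 1 mL brought to 5000 μL → factor 5/1 = 5
Overall dilution factor = 2 × 10 × 5 × 100 × 2 × 10 × 5 = 1 × 10^6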